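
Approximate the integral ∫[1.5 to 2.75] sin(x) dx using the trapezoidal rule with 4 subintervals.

f(x) = sin(x)
a = 1.5, b = 2.75, n = 4
h = (b - a)/n = 0.312500

Trapezoidal rule: (h/2)[f(x₀) + 2f(x₁) + 2f(x₂) + ... + f(xₙ)]

x_0 = 1.5000, f(x_0) = 0.997495, coefficient = 1
x_1 = 1.8125, f(x_1) = 0.970932, coefficient = 2
x_2 = 2.1250, f(x_2) = 0.850320, coefficient = 2
x_3 = 2.4375, f(x_3) = 0.647343, coefficient = 2
x_4 = 2.7500, f(x_4) = 0.381661, coefficient = 1

I ≈ (0.312500/2) × 6.316344 = 0.986929
Exact value: 0.995040
Error: 0.008111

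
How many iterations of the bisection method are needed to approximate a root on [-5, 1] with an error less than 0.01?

We need (b-a)/2^n ≤ 0.01
(1 - (-5))/2^n ≤ 0.01
6/2^n ≤ 0.01
2^n ≥ 600
n ≥ log₂(600) = 9.23
n ≥ 10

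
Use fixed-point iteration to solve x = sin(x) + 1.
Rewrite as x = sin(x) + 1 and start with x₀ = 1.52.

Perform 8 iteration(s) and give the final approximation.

Equation: x = sin(x) + 1
Fixed-point form: x = sin(x) + 1
x₀ = 1.52

x_1 = g(1.520000) = 1.998710
x_2 = g(1.998710) = 1.909833
x_3 = g(1.909833) = 1.943075
x_4 = g(1.943075) = 1.931501
x_5 = g(1.931501) = 1.935648
x_6 = g(1.935648) = 1.934177
x_7 = g(1.934177) = 1.934701
x_8 = g(1.934701) = 1.934514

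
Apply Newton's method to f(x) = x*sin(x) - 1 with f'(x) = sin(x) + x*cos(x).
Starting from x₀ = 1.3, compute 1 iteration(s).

f(x) = x*sin(x) - 1
f'(x) = sin(x) + x*cos(x)
x₀ = 1.3

Newton-Raphson formula: x_{n+1} = x_n - f(x_n)/f'(x_n)

Iteration 1:
  f(1.300000) = 0.252626
  f'(1.300000) = 1.311307
  x_1 = 1.300000 - 0.252626/1.311307 = 1.107348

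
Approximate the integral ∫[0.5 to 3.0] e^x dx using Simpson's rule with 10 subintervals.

f(x) = e^x
a = 0.5, b = 3.0, n = 10
h = (b - a)/n = 0.250000

Simpson's rule: (h/3)[f(x₀) + 4f(x₁) + 2f(x₂) + ... + f(xₙ)]

x_0 = 0.5000, f(x_0) = 1.648721, coefficient = 1
x_1 = 0.7500, f(x_1) = 2.117000, coefficient = 4
x_2 = 1.0000, f(x_2) = 2.718282, coefficient = 2
x_3 = 1.2500, f(x_3) = 3.490343, coefficient = 4
x_4 = 1.5000, f(x_4) = 4.481689, coefficient = 2
x_5 = 1.7500, f(x_5) = 5.754603, coefficient = 4
x_6 = 2.0000, f(x_6) = 7.389056, coefficient = 2
x_7 = 2.2500, f(x_7) = 9.487736, coefficient = 4
x_8 = 2.5000, f(x_8) = 12.182494, coefficient = 2
x_9 = 2.7500, f(x_9) = 15.642632, coefficient = 4
x_10 = 3.0000, f(x_10) = 20.085537, coefficient = 1

I ≈ (0.250000/3) × 221.246554 = 18.437213
Exact value: 18.436816
Error: 0.000397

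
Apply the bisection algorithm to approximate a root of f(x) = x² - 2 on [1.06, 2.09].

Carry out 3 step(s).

f(x) = x² - 2
Initial interval: [1.06, 2.09]

Iteration 1:
  c_1 = (1.060000 + 2.090000)/2 = 1.575000
  f(c_1) = f(1.575000) = 0.480625
  f(a) × f(c) < 0, new interval: [1.060000, 1.575000]
Iteration 2:
  c_2 = (1.060000 + 1.575000)/2 = 1.317500
  f(c_2) = f(1.317500) = -0.264194
  f(a) × f(c) ≥ 0, new interval: [1.317500, 1.575000]
Iteration 3:
  c_3 = (1.317500 + 1.575000)/2 = 1.446250
  f(c_3) = f(1.446250) = 0.091639
  f(a) × f(c) < 0, new interval: [1.317500, 1.446250]

After 3 iteration(s), the approximation is c_3 = 1.446250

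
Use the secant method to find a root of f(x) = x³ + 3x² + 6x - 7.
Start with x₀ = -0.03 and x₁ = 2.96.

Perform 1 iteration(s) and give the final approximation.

f(x) = x³ + 3x² + 6x - 7
x₀ = -0.03, x₁ = 2.96

Secant formula: x_{n+1} = x_n - f(x_n)(x_n - x_{n-1})/(f(x_n) - f(x_{n-1}))

Iteration 1:
  f(-0.030000) = -7.177327
  f(2.960000) = 62.979136
  x_2 = 2.960000 - 62.979136×(2.960000 - (-0.030000))/(62.979136 - (-7.177327))
       = 0.275891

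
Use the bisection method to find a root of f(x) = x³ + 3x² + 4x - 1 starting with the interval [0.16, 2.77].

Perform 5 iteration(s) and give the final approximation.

f(x) = x³ + 3x² + 4x - 1
Initial interval: [0.16, 2.77]

Iteration 1:
  c_1 = (0.160000 + 2.770000)/2 = 1.465000
  f(c_1) = f(1.465000) = 14.442895
  f(a) × f(c) < 0, new interval: [0.160000, 1.465000]
Iteration 2:
  c_2 = (0.160000 + 1.465000)/2 = 0.812500
  f(c_2) = f(0.812500) = 4.766846
  f(a) × f(c) < 0, new interval: [0.160000, 0.812500]
Iteration 3:
  c_3 = (0.160000 + 0.812500)/2 = 0.486250
  f(c_3) = f(0.486250) = 1.769286
  f(a) × f(c) < 0, new interval: [0.160000, 0.486250]
Iteration 4:
  c_4 = (0.160000 + 0.486250)/2 = 0.323125
  f(c_4) = f(0.323125) = 0.639467
  f(a) × f(c) < 0, new interval: [0.160000, 0.323125]
Iteration 5:
  c_5 = (0.160000 + 0.323125)/2 = 0.241563
  f(c_5) = f(0.241563) = 0.155403
  f(a) × f(c) < 0, new interval: [0.160000, 0.241563]

After 5 iteration(s), the approximation is c_5 = 0.241563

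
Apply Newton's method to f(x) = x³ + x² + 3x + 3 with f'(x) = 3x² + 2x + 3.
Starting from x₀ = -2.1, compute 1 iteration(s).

f(x) = x³ + x² + 3x + 3
f'(x) = 3x² + 2x + 3
x₀ = -2.1

Newton-Raphson formula: x_{n+1} = x_n - f(x_n)/f'(x_n)

Iteration 1:
  f(-2.100000) = -8.151000
  f'(-2.100000) = 12.030000
  x_1 = -2.100000 - (-8.151000)/12.030000 = -1.422444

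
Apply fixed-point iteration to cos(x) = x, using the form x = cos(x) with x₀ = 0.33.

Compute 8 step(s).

Equation: cos(x) = x
Fixed-point form: x = cos(x)
x₀ = 0.33

x_1 = g(0.330000) = 0.946042
x_2 = g(0.946042) = 0.584898
x_3 = g(0.584898) = 0.833769
x_4 = g(0.833769) = 0.672090
x_5 = g(0.672090) = 0.782522
x_6 = g(0.782522) = 0.709138
x_7 = g(0.709138) = 0.758924
x_8 = g(0.758924) = 0.725577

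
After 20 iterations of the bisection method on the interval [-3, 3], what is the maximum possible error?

Bisection error bound: |error| ≤ (b-a)/2^n
|error| ≤ (3 - (-3))/2^20 = 6/2^20
|error| ≤ 0.0000057220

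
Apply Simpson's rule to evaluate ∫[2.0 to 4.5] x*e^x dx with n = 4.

f(x) = x*e^x
a = 2.0, b = 4.5, n = 4
h = (b - a)/n = 0.625000

Simpson's rule: (h/3)[f(x₀) + 4f(x₁) + 2f(x₂) + ... + f(xₙ)]

x_0 = 2.0000, f(x_0) = 14.778112, coefficient = 1
x_1 = 2.6250, f(x_1) = 36.237007, coefficient = 4
x_2 = 3.2500, f(x_2) = 83.818605, coefficient = 2
x_3 = 3.8750, f(x_3) = 186.707956, coefficient = 4
x_4 = 4.5000, f(x_4) = 405.077091, coefficient = 1

I ≈ (0.625000/3) × 1479.272265 = 308.181722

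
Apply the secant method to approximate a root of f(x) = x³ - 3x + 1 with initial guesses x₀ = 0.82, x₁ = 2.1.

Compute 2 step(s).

f(x) = x³ - 3x + 1
x₀ = 0.82, x₁ = 2.1

Secant formula: x_{n+1} = x_n - f(x_n)(x_n - x_{n-1})/(f(x_n) - f(x_{n-1}))

Iteration 1:
  f(0.820000) = -0.908632
  f(2.100000) = 3.961000
  x_2 = 2.100000 - 3.961000×(2.100000 - 0.820000)/(3.961000 - (-0.908632))
       = 1.058837
Iteration 2:
  f(2.100000) = 3.961000
  f(1.058837) = -0.989411
  x_3 = 1.058837 - (-0.989411)×(1.058837 - 2.100000)/(-0.989411 - 3.961000)
       = 1.266929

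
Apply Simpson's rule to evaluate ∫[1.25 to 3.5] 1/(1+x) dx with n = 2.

f(x) = 1/(1+x)
a = 1.25, b = 3.5, n = 2
h = (b - a)/n = 1.125000

Simpson's rule: (h/3)[f(x₀) + 4f(x₁) + 2f(x₂) + ... + f(xₙ)]

x_0 = 1.2500, f(x_0) = 0.444444, coefficient = 1
x_1 = 2.3750, f(x_1) = 0.296296, coefficient = 4
x_2 = 3.5000, f(x_2) = 0.222222, coefficient = 1

I ≈ (1.125000/3) × 1.851852 = 0.694444
Exact value: 0.693147
Error: 0.001297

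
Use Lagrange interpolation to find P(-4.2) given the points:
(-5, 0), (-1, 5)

Lagrange interpolation formula:
P(x) = Σ yᵢ × Lᵢ(x)
where Lᵢ(x) = Π_{j≠i} (x - xⱼ)/(xᵢ - xⱼ)

L_0(-4.2) = (-4.2 - (-1))/(-5 - (-1)) = 0.800000
L_1(-4.2) = (-4.2 - (-5))/(-1 - (-5)) = 0.200000

P(-4.2) = 0×L_0(-4.2) + 5×L_1(-4.2)
P(-4.2) = 1.000000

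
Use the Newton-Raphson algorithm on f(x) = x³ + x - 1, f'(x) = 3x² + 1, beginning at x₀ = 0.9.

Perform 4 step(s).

f(x) = x³ + x - 1
f'(x) = 3x² + 1
x₀ = 0.9

Newton-Raphson formula: x_{n+1} = x_n - f(x_n)/f'(x_n)

Iteration 1:
  f(0.900000) = 0.629000
  f'(0.900000) = 3.430000
  x_1 = 0.900000 - 0.629000/3.430000 = 0.716618
Iteration 2:
  f(0.716618) = 0.084631
  f'(0.716618) = 2.540624
  x_2 = 0.716618 - 0.084631/2.540624 = 0.683307
Iteration 3:
  f(0.683307) = 0.002349
  f'(0.683307) = 2.400725
  x_3 = 0.683307 - 0.002349/2.400725 = 0.682329
Iteration 4:
  f(0.682329) = 0.000002
  f'(0.682329) = 2.396717
  x_4 = 0.682329 - 0.000002/2.396717 = 0.682328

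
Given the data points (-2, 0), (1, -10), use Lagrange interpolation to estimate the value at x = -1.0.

Lagrange interpolation formula:
P(x) = Σ yᵢ × Lᵢ(x)
where Lᵢ(x) = Π_{j≠i} (x - xⱼ)/(xᵢ - xⱼ)

L_0(-1.0) = (-1.0 - 1)/(-2 - 1) = 0.666667
L_1(-1.0) = (-1.0 - (-2))/(1 - (-2)) = 0.333333

P(-1.0) = 0×L_0(-1.0) + (-10)×L_1(-1.0)
P(-1.0) = -3.333333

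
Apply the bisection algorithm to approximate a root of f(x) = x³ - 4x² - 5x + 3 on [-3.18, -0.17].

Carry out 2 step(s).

f(x) = x³ - 4x² - 5x + 3
Initial interval: [-3.18, -0.17]

Iteration 1:
  c_1 = (-3.180000 + (-0.170000))/2 = -1.675000
  f(c_1) = f(-1.675000) = -4.546922
  f(a) × f(c) ≥ 0, new interval: [-1.675000, -0.170000]
Iteration 2:
  c_2 = (-1.675000 + (-0.170000))/2 = -0.922500
  f(c_2) = f(-0.922500) = 3.423422
  f(a) × f(c) < 0, new interval: [-1.675000, -0.922500]

After 2 iteration(s), the approximation is c_2 = -0.922500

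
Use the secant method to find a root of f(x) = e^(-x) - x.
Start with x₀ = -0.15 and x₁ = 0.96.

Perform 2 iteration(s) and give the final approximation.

f(x) = e^(-x) - x
x₀ = -0.15, x₁ = 0.96

Secant formula: x_{n+1} = x_n - f(x_n)(x_n - x_{n-1})/(f(x_n) - f(x_{n-1}))

Iteration 1:
  f(-0.150000) = 1.311834
  f(0.960000) = -0.577107
  x_2 = 0.960000 - (-0.577107)×(0.960000 - (-0.150000))/(-0.577107 - 1.311834)
       = 0.620874
Iteration 2:
  f(0.960000) = -0.577107
  f(0.620874) = -0.083400
  x_3 = 0.620874 - (-0.083400)×(0.620874 - 0.960000)/(-0.083400 - (-0.577107))
       = 0.563587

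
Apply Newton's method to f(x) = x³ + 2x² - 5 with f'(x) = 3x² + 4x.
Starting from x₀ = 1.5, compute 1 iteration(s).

f(x) = x³ + 2x² - 5
f'(x) = 3x² + 4x
x₀ = 1.5

Newton-Raphson formula: x_{n+1} = x_n - f(x_n)/f'(x_n)

Iteration 1:
  f(1.500000) = 2.875000
  f'(1.500000) = 12.750000
  x_1 = 1.500000 - 2.875000/12.750000 = 1.274510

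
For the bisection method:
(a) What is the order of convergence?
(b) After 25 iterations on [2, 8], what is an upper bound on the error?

(a) Bisection has linear (order 1) convergence; the error is halved each step.

(b) Error bound = (b-a)/2^n = (8 - 2)/2^{25}
    = 6/2^{25}

(a) 1 (linear); (b) error ≤ 1.79e-07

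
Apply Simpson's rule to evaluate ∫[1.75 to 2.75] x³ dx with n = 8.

f(x) = x³
a = 1.75, b = 2.75, n = 8
h = (b - a)/n = 0.125000

Simpson's rule: (h/3)[f(x₀) + 4f(x₁) + 2f(x₂) + ... + f(xₙ)]

x_0 = 1.7500, f(x_0) = 5.359375, coefficient = 1
x_1 = 1.8750, f(x_1) = 6.591797, coefficient = 4
x_2 = 2.0000, f(x_2) = 8.000000, coefficient = 2
x_3 = 2.1250, f(x_3) = 9.595703, coefficient = 4
x_4 = 2.2500, f(x_4) = 11.390625, coefficient = 2
x_5 = 2.3750, f(x_5) = 13.396484, coefficient = 4
x_6 = 2.5000, f(x_6) = 15.625000, coefficient = 2
x_7 = 2.6250, f(x_7) = 18.087891, coefficient = 4
x_8 = 2.7500, f(x_8) = 20.796875, coefficient = 1

I ≈ (0.125000/3) × 286.875000 = 11.953125
Exact value: 11.953125
Error: 0.000000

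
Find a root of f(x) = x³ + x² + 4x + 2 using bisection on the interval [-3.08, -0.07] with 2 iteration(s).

f(x) = x³ + x² + 4x + 2
Initial interval: [-3.08, -0.07]

Iteration 1:
  c_1 = (-3.080000 + (-0.070000))/2 = -1.575000
  f(c_1) = f(-1.575000) = -5.726359
  f(a) × f(c) ≥ 0, new interval: [-1.575000, -0.070000]
Iteration 2:
  c_2 = (-1.575000 + (-0.070000))/2 = -0.822500
  f(c_2) = f(-0.822500) = -1.169920
  f(a) × f(c) ≥ 0, new interval: [-0.822500, -0.070000]

After 2 iteration(s), the approximation is c_2 = -0.822500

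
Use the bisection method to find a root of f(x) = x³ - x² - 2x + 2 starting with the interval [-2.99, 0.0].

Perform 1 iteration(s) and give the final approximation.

f(x) = x³ - x² - 2x + 2
Initial interval: [-2.99, 0.0]

Iteration 1:
  c_1 = (-2.990000 + 0.000000)/2 = -1.495000
  f(c_1) = f(-1.495000) = -0.586387
  f(a) × f(c) ≥ 0, new interval: [-1.495000, 0.000000]

After 1 iteration(s), the approximation is c_1 = -1.495000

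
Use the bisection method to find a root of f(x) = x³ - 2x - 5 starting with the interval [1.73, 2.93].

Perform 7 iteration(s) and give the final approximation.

f(x) = x³ - 2x - 5
Initial interval: [1.73, 2.93]

Iteration 1:
  c_1 = (1.730000 + 2.930000)/2 = 2.330000
  f(c_1) = f(2.330000) = 2.989337
  f(a) × f(c) < 0, new interval: [1.730000, 2.330000]
Iteration 2:
  c_2 = (1.730000 + 2.330000)/2 = 2.030000
  f(c_2) = f(2.030000) = -0.694573
  f(a) × f(c) ≥ 0, new interval: [2.030000, 2.330000]
Iteration 3:
  c_3 = (2.030000 + 2.330000)/2 = 2.180000
  f(c_3) = f(2.180000) = 1.000232
  f(a) × f(c) < 0, new interval: [2.030000, 2.180000]
Iteration 4:
  c_4 = (2.030000 + 2.180000)/2 = 2.105000
  f(c_4) = f(2.105000) = 0.117308
  f(a) × f(c) < 0, new interval: [2.030000, 2.105000]
Iteration 5:
  c_5 = (2.030000 + 2.105000)/2 = 2.067500
  f(c_5) = f(2.067500) = -0.297355
  f(a) × f(c) ≥ 0, new interval: [2.067500, 2.105000]
Iteration 6:
  c_6 = (2.067500 + 2.105000)/2 = 2.086250
  f(c_6) = f(2.086250) = -0.092224
  f(a) × f(c) ≥ 0, new interval: [2.086250, 2.105000]
Iteration 7:
  c_7 = (2.086250 + 2.105000)/2 = 2.095625
  f(c_7) = f(2.095625) = 0.011989
  f(a) × f(c) < 0, new interval: [2.086250, 2.095625]

After 7 iteration(s), the approximation is c_7 = 2.095625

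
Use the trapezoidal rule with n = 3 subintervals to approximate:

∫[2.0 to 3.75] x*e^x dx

f(x) = x*e^x
a = 2.0, b = 3.75, n = 3
h = (b - a)/n = 0.583333

Trapezoidal rule: (h/2)[f(x₀) + 2f(x₁) + 2f(x₂) + ... + f(xₙ)]

x_0 = 2.0000, f(x_0) = 14.778112, coefficient = 1
x_1 = 2.5833, f(x_1) = 34.206439, coefficient = 2
x_2 = 3.1667, f(x_2) = 75.139484, coefficient = 2
x_3 = 3.7500, f(x_3) = 159.454058, coefficient = 1

I ≈ (0.583333/2) × 392.924015 = 114.602838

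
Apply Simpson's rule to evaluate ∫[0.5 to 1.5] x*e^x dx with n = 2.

f(x) = x*e^x
a = 0.5, b = 1.5, n = 2
h = (b - a)/n = 0.500000

Simpson's rule: (h/3)[f(x₀) + 4f(x₁) + 2f(x₂) + ... + f(xₙ)]

x_0 = 0.5000, f(x_0) = 0.824361, coefficient = 1
x_1 = 1.0000, f(x_1) = 2.718282, coefficient = 4
x_2 = 1.5000, f(x_2) = 6.722534, coefficient = 1

I ≈ (0.500000/3) × 18.420022 = 3.070004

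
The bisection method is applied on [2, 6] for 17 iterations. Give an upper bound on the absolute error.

Bisection error bound: |error| ≤ (b-a)/2^n
|error| ≤ (6 - 2)/2^17 = 4/2^17
|error| ≤ 0.0000305176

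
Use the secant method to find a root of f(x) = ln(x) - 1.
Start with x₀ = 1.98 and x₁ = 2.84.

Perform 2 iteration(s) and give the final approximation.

f(x) = ln(x) - 1
x₀ = 1.98, x₁ = 2.84

Secant formula: x_{n+1} = x_n - f(x_n)(x_n - x_{n-1})/(f(x_n) - f(x_{n-1}))

Iteration 1:
  f(1.980000) = -0.316903
  f(2.840000) = 0.043804
  x_2 = 2.840000 - 0.043804×(2.840000 - 1.980000)/(0.043804 - (-0.316903))
       = 2.735562
Iteration 2:
  f(2.840000) = 0.043804
  f(2.735562) = 0.006337
  x_3 = 2.735562 - 0.006337×(2.735562 - 2.840000)/(0.006337 - 0.043804)
       = 2.717898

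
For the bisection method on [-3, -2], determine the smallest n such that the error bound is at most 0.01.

We need (b-a)/2^n ≤ 0.01
(-2 - (-3))/2^n ≤ 0.01
1/2^n ≤ 0.01
2^n ≥ 100
n ≥ log₂(100) = 6.64
n ≥ 7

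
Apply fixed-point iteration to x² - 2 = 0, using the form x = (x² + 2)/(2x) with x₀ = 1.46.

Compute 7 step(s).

Equation: x² - 2 = 0
Fixed-point form: x = (x² + 2)/(2x)
x₀ = 1.46

x_1 = g(1.460000) = 1.414932
x_2 = g(1.414932) = 1.414214
x_3 = g(1.414214) = 1.414214
x_4 = g(1.414214) = 1.414214
x_5 = g(1.414214) = 1.414214
x_6 = g(1.414214) = 1.414214
x_7 = g(1.414214) = 1.414214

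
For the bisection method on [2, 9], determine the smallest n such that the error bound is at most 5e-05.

We need (b-a)/2^n ≤ 5e-05
(9 - 2)/2^n ≤ 5e-05
7/2^n ≤ 5e-05
2^n ≥ 140000
n ≥ log₂(140000) = 17.10
n ≥ 18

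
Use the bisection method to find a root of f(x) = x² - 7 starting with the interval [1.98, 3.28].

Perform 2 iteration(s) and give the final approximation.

f(x) = x² - 7
Initial interval: [1.98, 3.28]

Iteration 1:
  c_1 = (1.980000 + 3.280000)/2 = 2.630000
  f(c_1) = f(2.630000) = -0.083100
  f(a) × f(c) ≥ 0, new interval: [2.630000, 3.280000]
Iteration 2:
  c_2 = (2.630000 + 3.280000)/2 = 2.955000
  f(c_2) = f(2.955000) = 1.732025
  f(a) × f(c) < 0, new interval: [2.630000, 2.955000]

After 2 iteration(s), the approximation is c_2 = 2.955000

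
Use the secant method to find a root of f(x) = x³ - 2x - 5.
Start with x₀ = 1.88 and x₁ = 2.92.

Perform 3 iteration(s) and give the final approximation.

f(x) = x³ - 2x - 5
x₀ = 1.88, x₁ = 2.92

Secant formula: x_{n+1} = x_n - f(x_n)(x_n - x_{n-1})/(f(x_n) - f(x_{n-1}))

Iteration 1:
  f(1.880000) = -2.115328
  f(2.920000) = 14.057088
  x_2 = 2.920000 - 14.057088×(2.920000 - 1.880000)/(14.057088 - (-2.115328))
       = 2.016030
Iteration 2:
  f(2.920000) = 14.057088
  f(2.016030) = -0.838149
  x_3 = 2.016030 - (-0.838149)×(2.016030 - 2.920000)/(-0.838149 - 14.057088)
       = 2.066896
Iteration 3:
  f(2.016030) = -0.838149
  f(2.066896) = -0.303885
  x_4 = 2.066896 - (-0.303885)×(2.066896 - 2.016030)/(-0.303885 - (-0.838149))
       = 2.095829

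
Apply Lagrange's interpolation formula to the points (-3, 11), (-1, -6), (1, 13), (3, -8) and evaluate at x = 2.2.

Lagrange interpolation formula:
P(x) = Σ yᵢ × Lᵢ(x)
where Lᵢ(x) = Π_{j≠i} (x - xⱼ)/(xᵢ - xⱼ)

L_0(2.2) = (2.2 - (-1))/(-3 - (-1)) × (2.2 - 1)/(-3 - 1) × (2.2 - 3)/(-3 - 3) = 0.064000
L_1(2.2) = (2.2 - (-3))/(-1 - (-3)) × (2.2 - 1)/(-1 - 1) × (2.2 - 3)/(-1 - 3) = -0.312000
L_2(2.2) = (2.2 - (-3))/(1 - (-3)) × (2.2 - (-1))/(1 - (-1)) × (2.2 - 3)/(1 - 3) = 0.832000
L_3(2.2) = (2.2 - (-3))/(3 - (-3)) × (2.2 - (-1))/(3 - (-1)) × (2.2 - 1)/(3 - 1) = 0.416000

P(2.2) = 11×L_0(2.2) + (-6)×L_1(2.2) + 13×L_2(2.2) + (-8)×L_3(2.2)
P(2.2) = 10.064000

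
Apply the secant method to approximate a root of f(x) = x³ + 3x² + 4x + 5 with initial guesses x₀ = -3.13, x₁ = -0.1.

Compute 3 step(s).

f(x) = x³ + 3x² + 4x + 5
x₀ = -3.13, x₁ = -0.1

Secant formula: x_{n+1} = x_n - f(x_n)(x_n - x_{n-1})/(f(x_n) - f(x_{n-1}))

Iteration 1:
  f(-3.130000) = -8.793597
  f(-0.100000) = 4.629000
  x_2 = -0.100000 - 4.629000×(-0.100000 - (-3.130000))/(4.629000 - (-8.793597))
       = -1.144945
Iteration 2:
  f(-0.100000) = 4.629000
  f(-1.144945) = 2.852010
  x_3 = -1.144945 - 2.852010×(-1.144945 - (-0.100000))/(2.852010 - 4.629000)
       = -2.822046
Iteration 3:
  f(-1.144945) = 2.852010
  f(-2.822046) = -4.870973
  x_4 = -2.822046 - (-4.870973)×(-2.822046 - (-1.144945))/(-4.870973 - 2.852010)
       = -1.764279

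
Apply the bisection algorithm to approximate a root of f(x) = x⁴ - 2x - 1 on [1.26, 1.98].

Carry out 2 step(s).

f(x) = x⁴ - 2x - 1
Initial interval: [1.26, 1.98]

Iteration 1:
  c_1 = (1.260000 + 1.980000)/2 = 1.620000
  f(c_1) = f(1.620000) = 2.647475
  f(a) × f(c) < 0, new interval: [1.260000, 1.620000]
Iteration 2:
  c_2 = (1.260000 + 1.620000)/2 = 1.440000
  f(c_2) = f(1.440000) = 0.419817
  f(a) × f(c) < 0, new interval: [1.260000, 1.440000]

After 2 iteration(s), the approximation is c_2 = 1.440000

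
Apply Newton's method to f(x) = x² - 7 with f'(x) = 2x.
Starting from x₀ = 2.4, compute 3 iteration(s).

f(x) = x² - 7
f'(x) = 2x
x₀ = 2.4

Newton-Raphson formula: x_{n+1} = x_n - f(x_n)/f'(x_n)

Iteration 1:
  f(2.400000) = -1.240000
  f'(2.400000) = 4.800000
  x_1 = 2.400000 - (-1.240000)/4.800000 = 2.658333
Iteration 2:
  f(2.658333) = 0.066736
  f'(2.658333) = 5.316667
  x_2 = 2.658333 - 0.066736/5.316667 = 2.645781
Iteration 3:
  f(2.645781) = 0.000158
  f'(2.645781) = 5.291562
  x_3 = 2.645781 - 0.000158/5.291562 = 2.645751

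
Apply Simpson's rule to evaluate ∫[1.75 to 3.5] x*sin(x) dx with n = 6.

f(x) = x*sin(x)
a = 1.75, b = 3.5, n = 6
h = (b - a)/n = 0.291667

Simpson's rule: (h/3)[f(x₀) + 4f(x₁) + 2f(x₂) + ... + f(xₙ)]

x_0 = 1.7500, f(x_0) = 1.721975, coefficient = 1
x_1 = 2.0417, f(x_1) = 1.819480, coefficient = 4
x_2 = 2.3333, f(x_2) = 1.687200, coefficient = 2
x_3 = 2.6250, f(x_3) = 1.296541, coefficient = 4
x_4 = 2.9167, f(x_4) = 0.650516, coefficient = 2
x_5 = 3.2083, f(x_5) = -0.213967, coefficient = 4
x_6 = 3.5000, f(x_6) = -1.227741, coefficient = 1

I ≈ (0.291667/3) × 16.777881 = 1.631183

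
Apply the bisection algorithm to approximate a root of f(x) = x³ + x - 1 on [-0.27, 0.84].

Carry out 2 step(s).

f(x) = x³ + x - 1
Initial interval: [-0.27, 0.84]

Iteration 1:
  c_1 = (-0.270000 + 0.840000)/2 = 0.285000
  f(c_1) = f(0.285000) = -0.691851
  f(a) × f(c) ≥ 0, new interval: [0.285000, 0.840000]
Iteration 2:
  c_2 = (0.285000 + 0.840000)/2 = 0.562500
  f(c_2) = f(0.562500) = -0.259521
  f(a) × f(c) ≥ 0, new interval: [0.562500, 0.840000]

After 2 iteration(s), the approximation is c_2 = 0.562500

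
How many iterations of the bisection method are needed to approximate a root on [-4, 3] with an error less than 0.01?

We need (b-a)/2^n ≤ 0.01
(3 - (-4))/2^n ≤ 0.01
7/2^n ≤ 0.01
2^n ≥ 700
n ≥ log₂(700) = 9.45
n ≥ 10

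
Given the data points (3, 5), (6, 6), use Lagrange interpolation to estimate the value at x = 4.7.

Lagrange interpolation formula:
P(x) = Σ yᵢ × Lᵢ(x)
where Lᵢ(x) = Π_{j≠i} (x - xⱼ)/(xᵢ - xⱼ)

L_0(4.7) = (4.7 - 6)/(3 - 6) = 0.433333
L_1(4.7) = (4.7 - 3)/(6 - 3) = 0.566667

P(4.7) = 5×L_0(4.7) + 6×L_1(4.7)
P(4.7) = 5.566667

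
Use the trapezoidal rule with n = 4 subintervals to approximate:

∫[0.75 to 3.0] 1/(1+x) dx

f(x) = 1/(1+x)
a = 0.75, b = 3.0, n = 4
h = (b - a)/n = 0.562500

Trapezoidal rule: (h/2)[f(x₀) + 2f(x₁) + 2f(x₂) + ... + f(xₙ)]

x_0 = 0.7500, f(x_0) = 0.571429, coefficient = 1
x_1 = 1.3125, f(x_1) = 0.432432, coefficient = 2
x_2 = 1.8750, f(x_2) = 0.347826, coefficient = 2
x_3 = 2.4375, f(x_3) = 0.290909, coefficient = 2
x_4 = 3.0000, f(x_4) = 0.250000, coefficient = 1

I ≈ (0.562500/2) × 2.963764 = 0.833559
Exact value: 0.826679
Error: 0.006880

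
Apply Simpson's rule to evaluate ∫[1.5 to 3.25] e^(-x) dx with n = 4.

f(x) = e^(-x)
a = 1.5, b = 3.25, n = 4
h = (b - a)/n = 0.437500

Simpson's rule: (h/3)[f(x₀) + 4f(x₁) + 2f(x₂) + ... + f(xₙ)]

x_0 = 1.5000, f(x_0) = 0.223130, coefficient = 1
x_1 = 1.9375, f(x_1) = 0.144064, coefficient = 4
x_2 = 2.3750, f(x_2) = 0.093014, coefficient = 2
x_3 = 2.8125, f(x_3) = 0.060055, coefficient = 4
x_4 = 3.2500, f(x_4) = 0.038774, coefficient = 1

I ≈ (0.437500/3) × 1.264407 = 0.184393
Exact value: 0.184356
Error: 0.000037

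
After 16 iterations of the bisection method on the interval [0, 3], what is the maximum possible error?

Bisection error bound: |error| ≤ (b-a)/2^n
|error| ≤ (3 - 0)/2^16 = 3/2^16
|error| ≤ 0.0000457764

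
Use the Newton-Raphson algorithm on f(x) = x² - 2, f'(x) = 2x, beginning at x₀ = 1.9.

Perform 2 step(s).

f(x) = x² - 2
f'(x) = 2x
x₀ = 1.9

Newton-Raphson formula: x_{n+1} = x_n - f(x_n)/f'(x_n)

Iteration 1:
  f(1.900000) = 1.610000
  f'(1.900000) = 3.800000
  x_1 = 1.900000 - 1.610000/3.800000 = 1.476316
Iteration 2:
  f(1.476316) = 0.179508
  f'(1.476316) = 2.952632
  x_2 = 1.476316 - 0.179508/2.952632 = 1.415520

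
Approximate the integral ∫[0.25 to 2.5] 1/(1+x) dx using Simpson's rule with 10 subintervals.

f(x) = 1/(1+x)
a = 0.25, b = 2.5, n = 10
h = (b - a)/n = 0.225000

Simpson's rule: (h/3)[f(x₀) + 4f(x₁) + 2f(x₂) + ... + f(xₙ)]

x_0 = 0.2500, f(x_0) = 0.800000, coefficient = 1
x_1 = 0.4750, f(x_1) = 0.677966, coefficient = 4
x_2 = 0.7000, f(x_2) = 0.588235, coefficient = 2
x_3 = 0.9250, f(x_3) = 0.519481, coefficient = 4
x_4 = 1.1500, f(x_4) = 0.465116, coefficient = 2
x_5 = 1.3750, f(x_5) = 0.421053, coefficient = 4
x_6 = 1.6000, f(x_6) = 0.384615, coefficient = 2
x_7 = 1.8250, f(x_7) = 0.353982, coefficient = 4
x_8 = 2.0500, f(x_8) = 0.327869, coefficient = 2
x_9 = 2.2750, f(x_9) = 0.305344, coefficient = 4
x_10 = 2.5000, f(x_10) = 0.285714, coefficient = 1

I ≈ (0.225000/3) × 13.728686 = 1.029651
Exact value: 1.029619
Error: 0.000032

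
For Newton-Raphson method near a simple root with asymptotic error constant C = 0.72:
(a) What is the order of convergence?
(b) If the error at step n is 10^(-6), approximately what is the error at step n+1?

(a) Newton-Raphson has quadratic (order 2) convergence near simple roots.
    This means |e_{n+1}| ≈ C|e_n|².

(b) With |e_n| = 10^(-6) and C = 0.72:
    |e_{n+1}| ≈ 0.72 × (10^(-6))² = 0.72 × 10^(-12)

(a) 2 (quadratic); (b) |e_{n+1}| ≈ 7.200e-13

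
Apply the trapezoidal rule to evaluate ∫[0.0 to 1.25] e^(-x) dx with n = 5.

f(x) = e^(-x)
a = 0.0, b = 1.25, n = 5
h = (b - a)/n = 0.250000

Trapezoidal rule: (h/2)[f(x₀) + 2f(x₁) + 2f(x₂) + ... + f(xₙ)]

x_0 = 0.0000, f(x_0) = 1.000000, coefficient = 1
x_1 = 0.2500, f(x_1) = 0.778801, coefficient = 2
x_2 = 0.5000, f(x_2) = 0.606531, coefficient = 2
x_3 = 0.7500, f(x_3) = 0.472367, coefficient = 2
x_4 = 1.0000, f(x_4) = 0.367879, coefficient = 2
x_5 = 1.2500, f(x_5) = 0.286505, coefficient = 1

I ≈ (0.250000/2) × 5.737660 = 0.717207
Exact value: 0.713495
Error: 0.003712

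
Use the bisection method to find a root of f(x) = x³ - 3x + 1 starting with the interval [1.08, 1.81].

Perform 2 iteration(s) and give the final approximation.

f(x) = x³ - 3x + 1
Initial interval: [1.08, 1.81]

Iteration 1:
  c_1 = (1.080000 + 1.810000)/2 = 1.445000
  f(c_1) = f(1.445000) = -0.317804
  f(a) × f(c) ≥ 0, new interval: [1.445000, 1.810000]
Iteration 2:
  c_2 = (1.445000 + 1.810000)/2 = 1.627500
  f(c_2) = f(1.627500) = 0.428351
  f(a) × f(c) < 0, new interval: [1.445000, 1.627500]

After 2 iteration(s), the approximation is c_2 = 1.627500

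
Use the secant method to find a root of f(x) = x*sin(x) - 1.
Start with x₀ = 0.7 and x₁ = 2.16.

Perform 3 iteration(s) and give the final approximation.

f(x) = x*sin(x) - 1
x₀ = 0.7, x₁ = 2.16

Secant formula: x_{n+1} = x_n - f(x_n)(x_n - x_{n-1})/(f(x_n) - f(x_{n-1}))

Iteration 1:
  f(0.700000) = -0.549048
  f(2.160000) = 0.795788
  x_2 = 2.160000 - 0.795788×(2.160000 - 0.700000)/(0.795788 - (-0.549048))
       = 1.296065
Iteration 2:
  f(2.160000) = 0.795788
  f(1.296065) = 0.247460
  x_3 = 1.296065 - 0.247460×(1.296065 - 2.160000)/(0.247460 - 0.795788)
       = 0.906172
Iteration 3:
  f(1.296065) = 0.247460
  f(0.906172) = -0.286708
  x_4 = 0.906172 - (-0.286708)×(0.906172 - 1.296065)/(-0.286708 - 0.247460)
       = 1.115442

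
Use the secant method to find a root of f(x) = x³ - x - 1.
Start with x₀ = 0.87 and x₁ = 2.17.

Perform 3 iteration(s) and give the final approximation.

f(x) = x³ - x - 1
x₀ = 0.87, x₁ = 2.17

Secant formula: x_{n+1} = x_n - f(x_n)(x_n - x_{n-1})/(f(x_n) - f(x_{n-1}))

Iteration 1:
  f(0.870000) = -1.211497
  f(2.170000) = 7.048313
  x_2 = 2.170000 - 7.048313×(2.170000 - 0.870000)/(7.048313 - (-1.211497))
       = 1.060676
Iteration 2:
  f(2.170000) = 7.048313
  f(1.060676) = -0.867380
  x_3 = 1.060676 - (-0.867380)×(1.060676 - 2.170000)/(-0.867380 - 7.048313)
       = 1.182233
Iteration 3:
  f(1.060676) = -0.867380
  f(1.182233) = -0.529857
  x_4 = 1.182233 - (-0.529857)×(1.182233 - 1.060676)/(-0.529857 - (-0.867380))
       = 1.373057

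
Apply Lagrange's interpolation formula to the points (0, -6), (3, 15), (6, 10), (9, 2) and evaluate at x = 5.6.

Lagrange interpolation formula:
P(x) = Σ yᵢ × Lᵢ(x)
where Lᵢ(x) = Π_{j≠i} (x - xⱼ)/(xᵢ - xⱼ)

L_0(5.6) = (5.6 - 3)/(0 - 3) × (5.6 - 6)/(0 - 6) × (5.6 - 9)/(0 - 9) = -0.021827
L_1(5.6) = (5.6 - 0)/(3 - 0) × (5.6 - 6)/(3 - 6) × (5.6 - 9)/(3 - 9) = 0.141037
L_2(5.6) = (5.6 - 0)/(6 - 0) × (5.6 - 3)/(6 - 3) × (5.6 - 9)/(6 - 9) = 0.916741
L_3(5.6) = (5.6 - 0)/(9 - 0) × (5.6 - 3)/(9 - 3) × (5.6 - 6)/(9 - 6) = -0.035951

P(5.6) = (-6)×L_0(5.6) + 15×L_1(5.6) + 10×L_2(5.6) + 2×L_3(5.6)
P(5.6) = 11.342025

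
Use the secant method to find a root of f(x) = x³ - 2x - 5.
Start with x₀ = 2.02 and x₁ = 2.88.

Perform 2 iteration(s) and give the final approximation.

f(x) = x³ - 2x - 5
x₀ = 2.02, x₁ = 2.88

Secant formula: x_{n+1} = x_n - f(x_n)(x_n - x_{n-1})/(f(x_n) - f(x_{n-1}))

Iteration 1:
  f(2.020000) = -0.797592
  f(2.880000) = 13.127872
  x_2 = 2.880000 - 13.127872×(2.880000 - 2.020000)/(13.127872 - (-0.797592))
       = 2.069257
Iteration 2:
  f(2.880000) = 13.127872
  f(2.069257) = -0.278317
  x_3 = 2.069257 - (-0.278317)×(2.069257 - 2.880000)/(-0.278317 - 13.127872)
       = 2.086088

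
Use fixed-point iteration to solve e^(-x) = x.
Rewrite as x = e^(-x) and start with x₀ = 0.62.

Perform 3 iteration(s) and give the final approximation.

Equation: e^(-x) = x
Fixed-point form: x = e^(-x)
x₀ = 0.62

x_1 = g(0.620000) = 0.537944
x_2 = g(0.537944) = 0.583947
x_3 = g(0.583947) = 0.557693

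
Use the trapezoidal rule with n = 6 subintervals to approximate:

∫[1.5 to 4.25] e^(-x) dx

f(x) = e^(-x)
a = 1.5, b = 4.25, n = 6
h = (b - a)/n = 0.458333

Trapezoidal rule: (h/2)[f(x₀) + 2f(x₁) + 2f(x₂) + ... + f(xₙ)]

x_0 = 1.5000, f(x_0) = 0.223130, coefficient = 1
x_1 = 1.9583, f(x_1) = 0.141093, coefficient = 2
x_2 = 2.4167, f(x_2) = 0.089219, coefficient = 2
x_3 = 2.8750, f(x_3) = 0.056416, coefficient = 2
x_4 = 3.3333, f(x_4) = 0.035674, coefficient = 2
x_5 = 3.7917, f(x_5) = 0.022558, coefficient = 2
x_6 = 4.2500, f(x_6) = 0.014264, coefficient = 1

I ≈ (0.458333/2) × 0.927314 = 0.212510
Exact value: 0.208866
Error: 0.003644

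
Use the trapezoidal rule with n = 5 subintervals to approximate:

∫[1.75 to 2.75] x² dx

f(x) = x²
a = 1.75, b = 2.75, n = 5
h = (b - a)/n = 0.200000

Trapezoidal rule: (h/2)[f(x₀) + 2f(x₁) + 2f(x₂) + ... + f(xₙ)]

x_0 = 1.7500, f(x_0) = 3.062500, coefficient = 1
x_1 = 1.9500, f(x_1) = 3.802500, coefficient = 2
x_2 = 2.1500, f(x_2) = 4.622500, coefficient = 2
x_3 = 2.3500, f(x_3) = 5.522500, coefficient = 2
x_4 = 2.5500, f(x_4) = 6.502500, coefficient = 2
x_5 = 2.7500, f(x_5) = 7.562500, coefficient = 1

I ≈ (0.200000/2) × 51.525000 = 5.152500
Exact value: 5.145833
Error: 0.006667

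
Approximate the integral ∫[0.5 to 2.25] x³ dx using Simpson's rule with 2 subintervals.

f(x) = x³
a = 0.5, b = 2.25, n = 2
h = (b - a)/n = 0.875000

Simpson's rule: (h/3)[f(x₀) + 4f(x₁) + 2f(x₂) + ... + f(xₙ)]

x_0 = 0.5000, f(x_0) = 0.125000, coefficient = 1
x_1 = 1.3750, f(x_1) = 2.599609, coefficient = 4
x_2 = 2.2500, f(x_2) = 11.390625, coefficient = 1

I ≈ (0.875000/3) × 21.914062 = 6.391602
Exact value: 6.391602
Error: 0.000000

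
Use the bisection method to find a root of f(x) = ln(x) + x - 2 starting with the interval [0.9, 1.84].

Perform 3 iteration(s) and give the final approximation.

f(x) = ln(x) + x - 2
Initial interval: [0.9, 1.84]

Iteration 1:
  c_1 = (0.900000 + 1.840000)/2 = 1.370000
  f(c_1) = f(1.370000) = -0.315189
  f(a) × f(c) ≥ 0, new interval: [1.370000, 1.840000]
Iteration 2:
  c_2 = (1.370000 + 1.840000)/2 = 1.605000
  f(c_2) = f(1.605000) = 0.078124
  f(a) × f(c) < 0, new interval: [1.370000, 1.605000]
Iteration 3:
  c_3 = (1.370000 + 1.605000)/2 = 1.487500
  f(c_3) = f(1.487500) = -0.115403
  f(a) × f(c) ≥ 0, new interval: [1.487500, 1.605000]

After 3 iteration(s), the approximation is c_3 = 1.487500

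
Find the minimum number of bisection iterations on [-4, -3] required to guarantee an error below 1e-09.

We need (b-a)/2^n ≤ 1e-09
(-3 - (-4))/2^n ≤ 1e-09
1/2^n ≤ 1e-09
2^n ≥ 1000000000
n ≥ log₂(1000000000) = 29.90
n ≥ 30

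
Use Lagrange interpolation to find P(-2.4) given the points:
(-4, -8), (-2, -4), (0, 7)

Lagrange interpolation formula:
P(x) = Σ yᵢ × Lᵢ(x)
where Lᵢ(x) = Π_{j≠i} (x - xⱼ)/(xᵢ - xⱼ)

L_0(-2.4) = (-2.4 - (-2))/(-4 - (-2)) × (-2.4 - 0)/(-4 - 0) = 0.120000
L_1(-2.4) = (-2.4 - (-4))/(-2 - (-4)) × (-2.4 - 0)/(-2 - 0) = 0.960000
L_2(-2.4) = (-2.4 - (-4))/(0 - (-4)) × (-2.4 - (-2))/(0 - (-2)) = -0.080000

P(-2.4) = (-8)×L_0(-2.4) + (-4)×L_1(-2.4) + 7×L_2(-2.4)
P(-2.4) = -5.360000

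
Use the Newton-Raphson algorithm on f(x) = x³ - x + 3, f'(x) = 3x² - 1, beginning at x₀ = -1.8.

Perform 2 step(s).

f(x) = x³ - x + 3
f'(x) = 3x² - 1
x₀ = -1.8

Newton-Raphson formula: x_{n+1} = x_n - f(x_n)/f'(x_n)

Iteration 1:
  f(-1.800000) = -1.032000
  f'(-1.800000) = 8.720000
  x_1 = -1.800000 - (-1.032000)/8.720000 = -1.681651
Iteration 2:
  f(-1.681651) = -0.073977
  f'(-1.681651) = 7.483854
  x_2 = -1.681651 - (-0.073977)/7.483854 = -1.671767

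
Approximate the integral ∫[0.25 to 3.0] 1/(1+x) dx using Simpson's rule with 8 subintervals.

f(x) = 1/(1+x)
a = 0.25, b = 3.0, n = 8
h = (b - a)/n = 0.343750

Simpson's rule: (h/3)[f(x₀) + 4f(x₁) + 2f(x₂) + ... + f(xₙ)]

x_0 = 0.2500, f(x_0) = 0.800000, coefficient = 1
x_1 = 0.5938, f(x_1) = 0.627451, coefficient = 4
x_2 = 0.9375, f(x_2) = 0.516129, coefficient = 2
x_3 = 1.2812, f(x_3) = 0.438356, coefficient = 4
x_4 = 1.6250, f(x_4) = 0.380952, coefficient = 2
x_5 = 1.9688, f(x_5) = 0.336842, coefficient = 4
x_6 = 2.3125, f(x_6) = 0.301887, coefficient = 2
x_7 = 2.6562, f(x_7) = 0.273504, coefficient = 4
x_8 = 3.0000, f(x_8) = 0.250000, coefficient = 1

I ≈ (0.343750/3) × 10.152551 = 1.163313
Exact value: 1.163151
Error: 0.000162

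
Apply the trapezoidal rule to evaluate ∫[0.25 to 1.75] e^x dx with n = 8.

f(x) = e^x
a = 0.25, b = 1.75, n = 8
h = (b - a)/n = 0.187500

Trapezoidal rule: (h/2)[f(x₀) + 2f(x₁) + 2f(x₂) + ... + f(xₙ)]

x_0 = 0.2500, f(x_0) = 1.284025, coefficient = 1
x_1 = 0.4375, f(x_1) = 1.548830, coefficient = 2
x_2 = 0.6250, f(x_2) = 1.868246, coefficient = 2
x_3 = 0.8125, f(x_3) = 2.253535, coefficient = 2
x_4 = 1.0000, f(x_4) = 2.718282, coefficient = 2
x_5 = 1.1875, f(x_5) = 3.278874, coefficient = 2
x_6 = 1.3750, f(x_6) = 3.955077, coefficient = 2
x_7 = 1.5625, f(x_7) = 4.770733, coefficient = 2
x_8 = 1.7500, f(x_8) = 5.754603, coefficient = 1

I ≈ (0.187500/2) × 47.825781 = 4.483667
Exact value: 4.470577
Error: 0.013090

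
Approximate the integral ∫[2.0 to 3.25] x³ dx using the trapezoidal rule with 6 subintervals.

f(x) = x³
a = 2.0, b = 3.25, n = 6
h = (b - a)/n = 0.208333

Trapezoidal rule: (h/2)[f(x₀) + 2f(x₁) + 2f(x₂) + ... + f(xₙ)]

x_0 = 2.0000, f(x_0) = 8.000000, coefficient = 1
x_1 = 2.2083, f(x_1) = 10.769459, coefficient = 2
x_2 = 2.4167, f(x_2) = 14.114005, coefficient = 2
x_3 = 2.6250, f(x_3) = 18.087891, coefficient = 2
x_4 = 2.8333, f(x_4) = 22.745370, coefficient = 2
x_5 = 3.0417, f(x_5) = 28.140697, coefficient = 2
x_6 = 3.2500, f(x_6) = 34.328125, coefficient = 1

I ≈ (0.208333/2) × 230.042969 = 23.962809
Exact value: 23.891602
Error: 0.071208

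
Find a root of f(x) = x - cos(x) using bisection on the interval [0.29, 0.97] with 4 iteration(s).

f(x) = x - cos(x)
Initial interval: [0.29, 0.97]

Iteration 1:
  c_1 = (0.290000 + 0.970000)/2 = 0.630000
  f(c_1) = f(0.630000) = -0.178028
  f(a) × f(c) ≥ 0, new interval: [0.630000, 0.970000]
Iteration 2:
  c_2 = (0.630000 + 0.970000)/2 = 0.800000
  f(c_2) = f(0.800000) = 0.103293
  f(a) × f(c) < 0, new interval: [0.630000, 0.800000]
Iteration 3:
  c_3 = (0.630000 + 0.800000)/2 = 0.715000
  f(c_3) = f(0.715000) = -0.040093
  f(a) × f(c) ≥ 0, new interval: [0.715000, 0.800000]
Iteration 4:
  c_4 = (0.715000 + 0.800000)/2 = 0.757500
  f(c_4) = f(0.757500) = 0.030944
  f(a) × f(c) < 0, new interval: [0.715000, 0.757500]

After 4 iteration(s), the approximation is c_4 = 0.757500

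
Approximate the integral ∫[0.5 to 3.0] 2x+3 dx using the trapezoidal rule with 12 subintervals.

f(x) = 2x+3
a = 0.5, b = 3.0, n = 12
h = (b - a)/n = 0.208333

Trapezoidal rule: (h/2)[f(x₀) + 2f(x₁) + 2f(x₂) + ... + f(xₙ)]

x_0 = 0.5000, f(x_0) = 4.000000, coefficient = 1
x_1 = 0.7083, f(x_1) = 4.416667, coefficient = 2
x_2 = 0.9167, f(x_2) = 4.833333, coefficient = 2
x_3 = 1.1250, f(x_3) = 5.250000, coefficient = 2
x_4 = 1.3333, f(x_4) = 5.666667, coefficient = 2
x_5 = 1.5417, f(x_5) = 6.083333, coefficient = 2
x_6 = 1.7500, f(x_6) = 6.500000, coefficient = 2
x_7 = 1.9583, f(x_7) = 6.916667, coefficient = 2
x_8 = 2.1667, f(x_8) = 7.333333, coefficient = 2
x_9 = 2.3750, f(x_9) = 7.750000, coefficient = 2
x_10 = 2.5833, f(x_10) = 8.166667, coefficient = 2
x_11 = 2.7917, f(x_11) = 8.583333, coefficient = 2
x_12 = 3.0000, f(x_12) = 9.000000, coefficient = 1

I ≈ (0.208333/2) × 156.000000 = 16.250000
Exact value: 16.250000
Error: 0.000000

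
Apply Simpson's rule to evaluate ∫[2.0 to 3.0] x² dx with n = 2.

f(x) = x²
a = 2.0, b = 3.0, n = 2
h = (b - a)/n = 0.500000

Simpson's rule: (h/3)[f(x₀) + 4f(x₁) + 2f(x₂) + ... + f(xₙ)]

x_0 = 2.0000, f(x_0) = 4.000000, coefficient = 1
x_1 = 2.5000, f(x_1) = 6.250000, coefficient = 4
x_2 = 3.0000, f(x_2) = 9.000000, coefficient = 1

I ≈ (0.500000/3) × 38.000000 = 6.333333
Exact value: 6.333333
Error: 0.000000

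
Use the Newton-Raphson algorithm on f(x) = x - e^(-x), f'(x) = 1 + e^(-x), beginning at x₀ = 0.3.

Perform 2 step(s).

f(x) = x - e^(-x)
f'(x) = 1 + e^(-x)
x₀ = 0.3

Newton-Raphson formula: x_{n+1} = x_n - f(x_n)/f'(x_n)

Iteration 1:
  f(0.300000) = -0.440818
  f'(0.300000) = 1.740818
  x_1 = 0.300000 - (-0.440818)/1.740818 = 0.553225
Iteration 2:
  f(0.553225) = -0.021868
  f'(0.553225) = 1.575092
  x_2 = 0.553225 - (-0.021868)/1.575092 = 0.567108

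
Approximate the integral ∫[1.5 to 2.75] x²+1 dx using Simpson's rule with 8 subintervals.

f(x) = x²+1
a = 1.5, b = 2.75, n = 8
h = (b - a)/n = 0.156250

Simpson's rule: (h/3)[f(x₀) + 4f(x₁) + 2f(x₂) + ... + f(xₙ)]

x_0 = 1.5000, f(x_0) = 3.250000, coefficient = 1
x_1 = 1.6562, f(x_1) = 3.743164, coefficient = 4
x_2 = 1.8125, f(x_2) = 4.285156, coefficient = 2
x_3 = 1.9688, f(x_3) = 4.875977, coefficient = 4
x_4 = 2.1250, f(x_4) = 5.515625, coefficient = 2
x_5 = 2.2812, f(x_5) = 6.204102, coefficient = 4
x_6 = 2.4375, f(x_6) = 6.941406, coefficient = 2
x_7 = 2.5938, f(x_7) = 7.727539, coefficient = 4
x_8 = 2.7500, f(x_8) = 8.562500, coefficient = 1

I ≈ (0.156250/3) × 135.500000 = 7.057292
Exact value: 7.057292
Error: 0.000000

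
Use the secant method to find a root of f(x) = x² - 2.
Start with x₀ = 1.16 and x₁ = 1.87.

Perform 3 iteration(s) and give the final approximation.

f(x) = x² - 2
x₀ = 1.16, x₁ = 1.87

Secant formula: x_{n+1} = x_n - f(x_n)(x_n - x_{n-1})/(f(x_n) - f(x_{n-1}))

Iteration 1:
  f(1.160000) = -0.654400
  f(1.870000) = 1.496900
  x_2 = 1.870000 - 1.496900×(1.870000 - 1.160000)/(1.496900 - (-0.654400))
       = 1.375974
Iteration 2:
  f(1.870000) = 1.496900
  f(1.375974) = -0.106697
  x_3 = 1.375974 - (-0.106697)×(1.375974 - 1.870000)/(-0.106697 - 1.496900)
       = 1.408844
Iteration 3:
  f(1.375974) = -0.106697
  f(1.408844) = -0.015158
  x_4 = 1.408844 - (-0.015158)×(1.408844 - 1.375974)/(-0.015158 - (-0.106697))
       = 1.414287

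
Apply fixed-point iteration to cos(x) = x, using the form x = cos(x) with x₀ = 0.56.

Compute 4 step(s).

Equation: cos(x) = x
Fixed-point form: x = cos(x)
x₀ = 0.56

x_1 = g(0.560000) = 0.847255
x_2 = g(0.847255) = 0.662043
x_3 = g(0.662043) = 0.788738
x_4 = g(0.788738) = 0.704741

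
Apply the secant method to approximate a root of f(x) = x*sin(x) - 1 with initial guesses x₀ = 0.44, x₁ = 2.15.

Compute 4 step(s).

f(x) = x*sin(x) - 1
x₀ = 0.44, x₁ = 2.15

Secant formula: x_{n+1} = x_n - f(x_n)(x_n - x_{n-1})/(f(x_n) - f(x_{n-1}))

Iteration 1:
  f(0.440000) = -0.812587
  f(2.150000) = 0.799332
  x_2 = 2.150000 - 0.799332×(2.150000 - 0.440000)/(0.799332 - (-0.812587))
       = 1.302030
Iteration 2:
  f(2.150000) = 0.799332
  f(1.302030) = 0.255287
  x_3 = 1.302030 - 0.255287×(1.302030 - 2.150000)/(0.255287 - 0.799332)
       = 0.904131
Iteration 3:
  f(1.302030) = 0.255287
  f(0.904131) = -0.289454
  x_4 = 0.904131 - (-0.289454)×(0.904131 - 1.302030)/(-0.289454 - 0.255287)
       = 1.115559
Iteration 4:
  f(0.904131) = -0.289454
  f(1.115559) = 0.001947
  x_5 = 1.115559 - 0.001947×(1.115559 - 0.904131)/(0.001947 - (-0.289454))
       = 1.114146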